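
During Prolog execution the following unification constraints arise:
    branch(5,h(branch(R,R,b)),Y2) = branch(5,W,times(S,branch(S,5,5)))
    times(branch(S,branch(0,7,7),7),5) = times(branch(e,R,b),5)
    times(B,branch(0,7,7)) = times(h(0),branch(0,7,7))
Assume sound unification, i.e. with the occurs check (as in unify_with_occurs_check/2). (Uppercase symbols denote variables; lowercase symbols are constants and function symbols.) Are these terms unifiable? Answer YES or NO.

NO

Decompose branch/3: 5 = 5,  h(branch(R,R,b)) = W,  Y2 = times(S,branch(S,5,5)).
Delete trivial equation 5 = 5.
Bind W := h(branch(R,R,b)); no other remaining equation mentions W.
Bind Y2 := times(S,branch(S,5,5)); no other remaining equation mentions Y2.
Decompose times/2: branch(S,branch(0,7,7),7) = branch(e,R,b),  5 = 5.
Decompose branch/3: S = e,  branch(0,7,7) = R,  7 = b.
Bind S := e; no other remaining equation mentions S. Substituting into the earlier binding gives Y2 := times(e,branch(e,5,5)).
Bind R := branch(0,7,7); no other remaining equation mentions R. Substituting into the earlier binding gives W := h(branch(branch(0,7,7),branch(0,7,7),b)).
Clash: constants 7 and b differ; no unifier exists.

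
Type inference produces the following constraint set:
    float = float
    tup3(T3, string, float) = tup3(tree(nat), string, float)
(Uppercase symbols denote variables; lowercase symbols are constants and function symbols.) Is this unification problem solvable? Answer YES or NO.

Delete trivial equation float = float.
Decompose tup3/3: T3 = tree(nat),  string = string,  float = float.
Bind T3 := tree(nat); no other remaining equation mentions T3.
Delete trivial equation string = string.
Delete trivial equation float = float.
No equations remain and no clash or occurs-check failure arose, so a unifier exists.

YES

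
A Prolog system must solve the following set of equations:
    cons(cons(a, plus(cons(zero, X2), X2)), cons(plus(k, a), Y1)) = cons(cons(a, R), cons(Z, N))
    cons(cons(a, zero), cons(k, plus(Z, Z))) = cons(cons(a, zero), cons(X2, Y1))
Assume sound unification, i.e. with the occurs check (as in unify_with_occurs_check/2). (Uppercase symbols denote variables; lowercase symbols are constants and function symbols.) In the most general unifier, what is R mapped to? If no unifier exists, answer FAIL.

plus(cons(zero, k), k)

Decompose cons/2: cons(a, plus(cons(zero, X2), X2)) = cons(a, R),  cons(plus(k, a), Y1) = cons(Z, N).
Decompose cons/2: a = a,  plus(cons(zero, X2), X2) = R.
Delete trivial equation a = a.
Bind R := plus(cons(zero, X2), X2); no other remaining equation mentions R.
Decompose cons/2: plus(k, a) = Z,  Y1 = N.
Bind Z := plus(k, a); substituting into the one remaining equation that mentions Z gives: cons(cons(a, zero), cons(k, plus(plus(k, a), plus(k, a)))) = cons(cons(a, zero), cons(X2, Y1)).
Bind Y1 := N; substituting into the remaining equation gives: cons(cons(a, zero), cons(k, plus(plus(k, a), plus(k, a)))) = cons(cons(a, zero), cons(X2, N)).
Decompose cons/2: cons(a, zero) = cons(a, zero),  cons(k, plus(plus(k, a), plus(k, a))) = cons(X2, N).
Delete trivial equation cons(a, zero) = cons(a, zero).
Decompose cons/2: k = X2,  plus(plus(k, a), plus(k, a)) = N.
Bind X2 := k; no other remaining equation mentions X2. Substituting into the earlier binding gives R := plus(cons(zero, k), k).
Bind N := plus(plus(k, a), plus(k, a)). Substituting into the earlier binding gives Y1 := plus(plus(k, a), plus(k, a)).
MGU = { R ↦ plus(cons(zero, k), k), Z ↦ plus(k, a), Y1 ↦ plus(plus(k, a), plus(k, a)), X2 ↦ k, N ↦ plus(plus(k, a), plus(k, a)) }, so R ↦ plus(cons(zero, k), k).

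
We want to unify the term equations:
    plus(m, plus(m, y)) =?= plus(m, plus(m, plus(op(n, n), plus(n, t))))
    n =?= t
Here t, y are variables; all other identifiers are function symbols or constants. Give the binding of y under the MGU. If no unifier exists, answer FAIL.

plus(op(n, n), plus(n, n))

Decompose plus/2: m =?= m,  plus(m, y) =?= plus(m, plus(op(n, n), plus(n, t))).
Delete trivial equation m =?= m.
Decompose plus/2: m =?= m,  y =?= plus(op(n, n), plus(n, t)).
Delete trivial equation m =?= m.
Bind y := plus(op(n, n), plus(n, t)); no other remaining equation mentions y.
Bind t := n. Substituting into the earlier binding gives y := plus(op(n, n), plus(n, n)).
MGU = { y ↦ plus(op(n, n), plus(n, n)), t ↦ n }, so y ↦ plus(op(n, n), plus(n, n)).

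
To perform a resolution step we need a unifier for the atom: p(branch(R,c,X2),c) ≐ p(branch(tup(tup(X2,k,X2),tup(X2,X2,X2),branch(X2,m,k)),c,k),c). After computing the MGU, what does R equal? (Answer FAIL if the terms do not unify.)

tup(tup(k,k,k),tup(k,k,k),branch(k,m,k))

Decompose p/2: branch(R,c,X2) ≐ branch(tup(tup(X2,k,X2),tup(X2,X2,X2),branch(X2,m,k)),c,k),  c ≐ c.
Decompose branch/3: R ≐ tup(tup(X2,k,X2),tup(X2,X2,X2),branch(X2,m,k)),  c ≐ c,  X2 ≐ k.
Bind R := tup(tup(X2,k,X2),tup(X2,X2,X2),branch(X2,m,k)); no other remaining equation mentions R.
Delete trivial equation c ≐ c.
Bind X2 := k; no other remaining equation mentions X2. Substituting into the earlier binding gives R := tup(tup(k,k,k),tup(k,k,k),branch(k,m,k)).
Delete trivial equation c ≐ c.
MGU = { R ↦ tup(tup(k,k,k),tup(k,k,k),branch(k,m,k)), X2 ↦ k }, so R ↦ tup(tup(k,k,k),tup(k,k,k),branch(k,m,k)).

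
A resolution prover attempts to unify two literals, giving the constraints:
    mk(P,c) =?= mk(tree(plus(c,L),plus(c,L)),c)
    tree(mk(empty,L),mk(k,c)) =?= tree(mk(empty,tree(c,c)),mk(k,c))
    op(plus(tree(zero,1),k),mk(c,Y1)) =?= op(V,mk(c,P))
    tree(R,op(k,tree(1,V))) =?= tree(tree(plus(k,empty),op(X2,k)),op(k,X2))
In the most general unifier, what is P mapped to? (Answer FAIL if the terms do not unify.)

Decompose mk/2: P =?= tree(plus(c,L),plus(c,L)),  c =?= c.
Bind P := tree(plus(c,L),plus(c,L)); substituting into the one remaining equation that mentions P gives: op(plus(tree(zero,1),k),mk(c,Y1)) =?= op(V,mk(c,tree(plus(c,L),plus(c,L)))).
Delete trivial equation c =?= c.
Decompose tree/2: mk(empty,L) =?= mk(empty,tree(c,c)),  mk(k,c) =?= mk(k,c).
Decompose mk/2: empty =?= empty,  L =?= tree(c,c).
Delete trivial equation empty =?= empty.
Bind L := tree(c,c); substituting into the one remaining equation that mentions L gives: op(plus(tree(zero,1),k),mk(c,Y1)) =?= op(V,mk(c,tree(plus(c,tree(c,c)),plus(c,tree(c,c))))). Substituting into the earlier binding gives P := tree(plus(c,tree(c,c)),plus(c,tree(c,c))).
Delete trivial equation mk(k,c) =?= mk(k,c).
Decompose op/2: plus(tree(zero,1),k) =?= V,  mk(c,Y1) =?= mk(c,tree(plus(c,tree(c,c)),plus(c,tree(c,c)))).
Bind V := plus(tree(zero,1),k); substituting into the one remaining equation that mentions V gives: tree(R,op(k,tree(1,plus(tree(zero,1),k)))) =?= tree(tree(plus(k,empty),op(X2,k)),op(k,X2)).
Decompose mk/2: c =?= c,  Y1 =?= tree(plus(c,tree(c,c)),plus(c,tree(c,c))).
Delete trivial equation c =?= c.
Bind Y1 := tree(plus(c,tree(c,c)),plus(c,tree(c,c))); no other remaining equation mentions Y1.
Decompose tree/2: R =?= tree(plus(k,empty),op(X2,k)),  op(k,tree(1,plus(tree(zero,1),k))) =?= op(k,X2).
Bind R := tree(plus(k,empty),op(X2,k)); no other remaining equation mentions R.
Decompose op/2: k =?= k,  tree(1,plus(tree(zero,1),k)) =?= X2.
Delete trivial equation k =?= k.
Bind X2 := tree(1,plus(tree(zero,1),k)). Substituting into the earlier binding gives R := tree(plus(k,empty),op(tree(1,plus(tree(zero,1),k)),k)).
MGU = { P := tree(plus(c,tree(c,c)),plus(c,tree(c,c))), L := tree(c,c), V := plus(tree(zero,1),k), Y1 := tree(plus(c,tree(c,c)),plus(c,tree(c,c))), R := tree(plus(k,empty),op(tree(1,plus(tree(zero,1),k)),k)), X2 := tree(1,plus(tree(zero,1),k)) }, so P := tree(plus(c,tree(c,c)),plus(c,tree(c,c))).

tree(plus(c,tree(c,c)),plus(c,tree(c,c)))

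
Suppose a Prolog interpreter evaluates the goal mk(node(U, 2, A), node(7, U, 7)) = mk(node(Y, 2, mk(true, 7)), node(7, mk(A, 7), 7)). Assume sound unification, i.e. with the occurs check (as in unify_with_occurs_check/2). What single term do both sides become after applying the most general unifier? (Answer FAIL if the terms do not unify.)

mk(node(mk(mk(true, 7), 7), 2, mk(true, 7)), node(7, mk(mk(true, 7), 7), 7))

Decompose mk/2: node(U, 2, A) = node(Y, 2, mk(true, 7)),  node(7, U, 7) = node(7, mk(A, 7), 7).
Decompose node/3: U = Y,  2 = 2,  A = mk(true, 7).
Bind U := Y; substituting into the one remaining equation that mentions U gives: node(7, Y, 7) = node(7, mk(A, 7), 7).
Delete trivial equation 2 = 2.
Bind A := mk(true, 7); substituting into the remaining equation gives: node(7, Y, 7) = node(7, mk(mk(true, 7), 7), 7).
Decompose node/3: 7 = 7,  Y = mk(mk(true, 7), 7),  7 = 7.
Delete trivial equation 7 = 7.
Bind Y := mk(mk(true, 7), 7); no other remaining equation mentions Y. Substituting into the earlier binding gives U := mk(mk(true, 7), 7).
Delete trivial equation 7 = 7.
Applying the MGU to either side gives mk(node(mk(mk(true, 7), 7), 2, mk(true, 7)), node(7, mk(mk(true, 7), 7), 7)).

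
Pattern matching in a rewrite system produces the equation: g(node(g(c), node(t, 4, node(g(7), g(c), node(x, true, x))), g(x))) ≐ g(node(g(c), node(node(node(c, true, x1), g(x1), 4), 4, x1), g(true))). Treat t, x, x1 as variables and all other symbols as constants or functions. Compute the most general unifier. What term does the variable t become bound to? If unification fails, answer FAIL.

node(node(c, true, node(g(7), g(c), node(true, true, true))), g(node(g(7), g(c), node(true, true, true))), 4)

Decompose g/1: node(g(c), node(t, 4, node(g(7), g(c), node(x, true, x))), g(x)) ≐ node(g(c), node(node(node(c, true, x1), g(x1), 4), 4, x1), g(true)).
Decompose node/3: g(c) ≐ g(c),  node(t, 4, node(g(7), g(c), node(x, true, x))) ≐ node(node(node(c, true, x1), g(x1), 4), 4, x1),  g(x) ≐ g(true).
Delete trivial equation g(c) ≐ g(c).
Decompose node/3: t ≐ node(node(c, true, x1), g(x1), 4),  4 ≐ 4,  node(g(7), g(c), node(x, true, x)) ≐ x1.
Bind t := node(node(c, true, x1), g(x1), 4); no other remaining equation mentions t.
Delete trivial equation 4 ≐ 4.
Bind x1 := node(g(7), g(c), node(x, true, x)); no other remaining equation mentions x1. Substituting into the earlier binding gives t := node(node(c, true, node(g(7), g(c), node(x, true, x))), g(node(g(7), g(c), node(x, true, x))), 4).
Decompose g/1: x ≐ true.
Bind x := true. Substituting into the earlier bindings gives t := node(node(c, true, node(g(7), g(c), node(true, true, true))), g(node(g(7), g(c), node(true, true, true))), 4), x1 := node(g(7), g(c), node(true, true, true)).
MGU = { t ↦ node(node(c, true, node(g(7), g(c), node(true, true, true))), g(node(g(7), g(c), node(true, true, true))), 4), x1 ↦ node(g(7), g(c), node(true, true, true)), x ↦ true }, so t ↦ node(node(c, true, node(g(7), g(c), node(true, true, true))), g(node(g(7), g(c), node(true, true, true))), 4).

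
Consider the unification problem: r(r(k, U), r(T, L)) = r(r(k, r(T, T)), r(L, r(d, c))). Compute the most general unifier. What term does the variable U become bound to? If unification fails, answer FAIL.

Decompose r/2: r(k, U) = r(k, r(T, T)),  r(T, L) = r(L, r(d, c)).
Decompose r/2: k = k,  U = r(T, T).
Delete trivial equation k = k.
Bind U := r(T, T); no other remaining equation mentions U.
Decompose r/2: T = L,  L = r(d, c).
Bind T := L; no other remaining equation mentions T. Substituting into the earlier binding gives U := r(L, L).
Bind L := r(d, c). Substituting into the earlier bindings gives U := r(r(d, c), r(d, c)), T := r(d, c).
MGU = { U -> r(r(d, c), r(d, c)), T -> r(d, c), L -> r(d, c) }, so U -> r(r(d, c), r(d, c)).

r(r(d, c), r(d, c))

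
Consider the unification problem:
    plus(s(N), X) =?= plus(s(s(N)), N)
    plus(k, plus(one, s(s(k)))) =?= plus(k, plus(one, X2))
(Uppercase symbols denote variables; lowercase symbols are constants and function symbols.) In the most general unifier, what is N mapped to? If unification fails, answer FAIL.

Decompose plus/2: s(N) =?= s(s(N)),  X =?= N.
Decompose s/1: N =?= s(N).
Occurs check fails: N occurs in s(N); the equation N =?= s(N) has no finite solution.

FAIL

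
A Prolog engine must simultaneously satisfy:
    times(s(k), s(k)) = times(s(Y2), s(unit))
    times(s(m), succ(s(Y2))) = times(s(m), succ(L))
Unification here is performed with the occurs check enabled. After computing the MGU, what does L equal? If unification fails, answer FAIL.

FAIL

Decompose times/2: s(k) = s(Y2),  s(k) = s(unit).
Decompose s/1: k = Y2.
Bind Y2 := k; substituting into the one remaining equation that mentions Y2 gives: times(s(m), succ(s(k))) = times(s(m), succ(L)).
Decompose s/1: k = unit.
Clash: constants k and unit differ; no unifier exists.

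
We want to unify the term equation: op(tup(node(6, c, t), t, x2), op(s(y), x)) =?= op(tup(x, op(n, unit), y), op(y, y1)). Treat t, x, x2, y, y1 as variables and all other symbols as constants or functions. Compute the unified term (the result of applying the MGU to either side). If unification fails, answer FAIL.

FAIL

Decompose op/2: tup(node(6, c, t), t, x2) =?= tup(x, op(n, unit), y),  op(s(y), x) =?= op(y, y1).
Decompose tup/3: node(6, c, t) =?= x,  t =?= op(n, unit),  x2 =?= y.
Bind x := node(6, c, t); substituting into the one remaining equation that mentions x gives: op(s(y), node(6, c, t)) =?= op(y, y1).
Bind t := op(n, unit); substituting into the one remaining equation that mentions t gives: op(s(y), node(6, c, op(n, unit))) =?= op(y, y1). Substituting into the earlier binding gives x := node(6, c, op(n, unit)).
Bind x2 := y; no other remaining equation mentions x2.
Decompose op/2: s(y) =?= y,  node(6, c, op(n, unit)) =?= y1.
Occurs check fails: y occurs in s(y); the equation y =?= s(y) has no finite solution.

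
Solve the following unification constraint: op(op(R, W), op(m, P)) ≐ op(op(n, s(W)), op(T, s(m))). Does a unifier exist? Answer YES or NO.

NO

Decompose op/2: op(R, W) ≐ op(n, s(W)),  op(m, P) ≐ op(T, s(m)).
Decompose op/2: R ≐ n,  W ≐ s(W).
Bind R := n; no other remaining equation mentions R.
Occurs check fails: W occurs in s(W); the equation W ≐ s(W) has no finite solution.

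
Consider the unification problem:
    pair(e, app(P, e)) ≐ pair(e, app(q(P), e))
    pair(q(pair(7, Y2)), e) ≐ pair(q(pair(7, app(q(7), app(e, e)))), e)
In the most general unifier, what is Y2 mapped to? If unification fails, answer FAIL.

Decompose pair/2: e ≐ e,  app(P, e) ≐ app(q(P), e).
Delete trivial equation e ≐ e.
Decompose app/2: P ≐ q(P),  e ≐ e.
Occurs check fails: P occurs in q(P); the equation P ≐ q(P) has no finite solution.

FAIL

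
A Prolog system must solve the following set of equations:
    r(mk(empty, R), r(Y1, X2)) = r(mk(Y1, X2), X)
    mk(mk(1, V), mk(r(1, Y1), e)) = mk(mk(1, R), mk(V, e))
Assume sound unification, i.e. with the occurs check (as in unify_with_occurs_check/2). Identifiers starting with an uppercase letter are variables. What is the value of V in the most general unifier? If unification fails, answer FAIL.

Decompose r/2: mk(empty, R) = mk(Y1, X2),  r(Y1, X2) = X.
Decompose mk/2: empty = Y1,  R = X2.
Bind Y1 := empty; substituting into the 2 remaining equations that mention Y1 gives: r(empty, X2) = X,  mk(mk(1, V), mk(r(1, empty), e)) = mk(mk(1, R), mk(V, e)).
Bind R := X2; substituting into the one remaining equation that mentions R gives: mk(mk(1, V), mk(r(1, empty), e)) = mk(mk(1, X2), mk(V, e)).
Bind X := r(empty, X2); no other remaining equation mentions X.
Decompose mk/2: mk(1, V) = mk(1, X2),  mk(r(1, empty), e) = mk(V, e).
Decompose mk/2: 1 = 1,  V = X2.
Delete trivial equation 1 = 1.
Bind V := X2; substituting into the remaining equation gives: mk(r(1, empty), e) = mk(X2, e).
Decompose mk/2: r(1, empty) = X2,  e = e.
Bind X2 := r(1, empty); no other remaining equation mentions X2. Substituting into the earlier bindings gives R := r(1, empty), X := r(empty, r(1, empty)), V := r(1, empty).
Delete trivial equation e = e.
MGU = { Y1 ↦ empty, R ↦ r(1, empty), X ↦ r(empty, r(1, empty)), V ↦ r(1, empty), X2 ↦ r(1, empty) }, so V ↦ r(1, empty).

r(1, empty)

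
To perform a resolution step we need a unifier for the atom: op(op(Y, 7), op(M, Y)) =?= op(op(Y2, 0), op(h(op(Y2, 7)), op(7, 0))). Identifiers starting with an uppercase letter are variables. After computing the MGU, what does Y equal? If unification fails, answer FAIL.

FAIL

Decompose op/2: op(Y, 7) =?= op(Y2, 0),  op(M, Y) =?= op(h(op(Y2, 7)), op(7, 0)).
Decompose op/2: Y =?= Y2,  7 =?= 0.
Bind Y := Y2; substituting into the one remaining equation that mentions Y gives: op(M, Y2) =?= op(h(op(Y2, 7)), op(7, 0)).
Clash: constants 7 and 0 differ; no unifier exists.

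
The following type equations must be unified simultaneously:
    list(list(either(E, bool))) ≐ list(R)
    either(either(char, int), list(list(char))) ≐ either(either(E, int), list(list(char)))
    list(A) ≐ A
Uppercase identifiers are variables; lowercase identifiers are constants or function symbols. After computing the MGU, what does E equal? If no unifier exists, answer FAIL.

FAIL

Decompose list/1: list(either(E, bool)) ≐ R.
Bind R := list(either(E, bool)); no other remaining equation mentions R.
Decompose either/2: either(char, int) ≐ either(E, int),  list(list(char)) ≐ list(list(char)).
Decompose either/2: char ≐ E,  int ≐ int.
Bind E := char; no other remaining equation mentions E. Substituting into the earlier binding gives R := list(either(char, bool)).
Delete trivial equation int ≐ int.
Delete trivial equation list(list(char)) ≐ list(list(char)).
Occurs check fails: A occurs in list(A); the equation A ≐ list(A) has no finite solution.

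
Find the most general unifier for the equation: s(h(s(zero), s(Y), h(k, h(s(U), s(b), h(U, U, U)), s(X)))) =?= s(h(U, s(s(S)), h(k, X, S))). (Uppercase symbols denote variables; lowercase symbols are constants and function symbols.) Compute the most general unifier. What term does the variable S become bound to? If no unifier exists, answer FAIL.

Decompose s/1: h(s(zero), s(Y), h(k, h(s(U), s(b), h(U, U, U)), s(X))) =?= h(U, s(s(S)), h(k, X, S)).
Decompose h/3: s(zero) =?= U,  s(Y) =?= s(s(S)),  h(k, h(s(U), s(b), h(U, U, U)), s(X)) =?= h(k, X, S).
Bind U := s(zero); substituting into the one remaining equation that mentions U gives: h(k, h(s(s(zero)), s(b), h(s(zero), s(zero), s(zero))), s(X)) =?= h(k, X, S).
Decompose s/1: Y =?= s(S).
Bind Y := s(S); no other remaining equation mentions Y.
Decompose h/3: k =?= k,  h(s(s(zero)), s(b), h(s(zero), s(zero), s(zero))) =?= X,  s(X) =?= S.
Delete trivial equation k =?= k.
Bind X := h(s(s(zero)), s(b), h(s(zero), s(zero), s(zero))); substituting into the remaining equation gives: s(h(s(s(zero)), s(b), h(s(zero), s(zero), s(zero)))) =?= S.
Bind S := s(h(s(s(zero)), s(b), h(s(zero), s(zero), s(zero)))). Substituting into the earlier binding gives Y := s(s(h(s(s(zero)), s(b), h(s(zero), s(zero), s(zero))))).
MGU = { U -> s(zero), Y -> s(s(h(s(s(zero)), s(b), h(s(zero), s(zero), s(zero))))), X -> h(s(s(zero)), s(b), h(s(zero), s(zero), s(zero))), S -> s(h(s(s(zero)), s(b), h(s(zero), s(zero), s(zero)))) }, so S -> s(h(s(s(zero)), s(b), h(s(zero), s(zero), s(zero)))).

s(h(s(s(zero)), s(b), h(s(zero), s(zero), s(zero))))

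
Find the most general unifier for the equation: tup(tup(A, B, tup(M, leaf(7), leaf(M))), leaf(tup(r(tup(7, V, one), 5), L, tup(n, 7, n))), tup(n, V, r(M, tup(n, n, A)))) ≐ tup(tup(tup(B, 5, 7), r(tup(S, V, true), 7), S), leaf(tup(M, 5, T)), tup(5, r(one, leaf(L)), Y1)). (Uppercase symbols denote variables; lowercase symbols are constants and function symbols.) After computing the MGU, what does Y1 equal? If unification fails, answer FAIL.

Decompose tup/3: tup(A, B, tup(M, leaf(7), leaf(M))) ≐ tup(tup(B, 5, 7), r(tup(S, V, true), 7), S),  leaf(tup(r(tup(7, V, one), 5), L, tup(n, 7, n))) ≐ leaf(tup(M, 5, T)),  tup(n, V, r(M, tup(n, n, A))) ≐ tup(5, r(one, leaf(L)), Y1).
Decompose tup/3: A ≐ tup(B, 5, 7),  B ≐ r(tup(S, V, true), 7),  tup(M, leaf(7), leaf(M)) ≐ S.
Bind A := tup(B, 5, 7); substituting into the one remaining equation that mentions A gives: tup(n, V, r(M, tup(n, n, tup(B, 5, 7)))) ≐ tup(5, r(one, leaf(L)), Y1).
Bind B := r(tup(S, V, true), 7); substituting into the one remaining equation that mentions B gives: tup(n, V, r(M, tup(n, n, tup(r(tup(S, V, true), 7), 5, 7)))) ≐ tup(5, r(one, leaf(L)), Y1). Substituting into the earlier binding gives A := tup(r(tup(S, V, true), 7), 5, 7).
Bind S := tup(M, leaf(7), leaf(M)); substituting into the one remaining equation that mentions S gives: tup(n, V, r(M, tup(n, n, tup(r(tup(tup(M, leaf(7), leaf(M)), V, true), 7), 5, 7)))) ≐ tup(5, r(one, leaf(L)), Y1). Substituting into the earlier bindings gives A := tup(r(tup(tup(M, leaf(7), leaf(M)), V, true), 7), 5, 7), B := r(tup(tup(M, leaf(7), leaf(M)), V, true), 7).
Decompose leaf/1: tup(r(tup(7, V, one), 5), L, tup(n, 7, n)) ≐ tup(M, 5, T).
Decompose tup/3: r(tup(7, V, one), 5) ≐ M,  L ≐ 5,  tup(n, 7, n) ≐ T.
Bind M := r(tup(7, V, one), 5); substituting into the one remaining equation that mentions M gives: tup(n, V, r(r(tup(7, V, one), 5), tup(n, n, tup(r(tup(tup(r(tup(7, V, one), 5), leaf(7), leaf(r(tup(7, V, one), 5))), V, true), 7), 5, 7)))) ≐ tup(5, r(one, leaf(L)), Y1). Substituting into the earlier bindings gives A := tup(r(tup(tup(r(tup(7, V, one), 5), leaf(7), leaf(r(tup(7, V, one), 5))), V, true), 7), 5, 7), B := r(tup(tup(r(tup(7, V, one), 5), leaf(7), leaf(r(tup(7, V, one), 5))), V, true), 7), S := tup(r(tup(7, V, one), 5), leaf(7), leaf(r(tup(7, V, one), 5))).
Bind L := 5; substituting into the one remaining equation that mentions L gives: tup(n, V, r(r(tup(7, V, one), 5), tup(n, n, tup(r(tup(tup(r(tup(7, V, one), 5), leaf(7), leaf(r(tup(7, V, one), 5))), V, true), 7), 5, 7)))) ≐ tup(5, r(one, leaf(5)), Y1).
Bind T := tup(n, 7, n); no other remaining equation mentions T.
Decompose tup/3: n ≐ 5,  V ≐ r(one, leaf(5)),  r(r(tup(7, V, one), 5), tup(n, n, tup(r(tup(tup(r(tup(7, V, one), 5), leaf(7), leaf(r(tup(7, V, one), 5))), V, true), 7), 5, 7))) ≐ Y1.
Clash: constants n and 5 differ; no unifier exists.

FAIL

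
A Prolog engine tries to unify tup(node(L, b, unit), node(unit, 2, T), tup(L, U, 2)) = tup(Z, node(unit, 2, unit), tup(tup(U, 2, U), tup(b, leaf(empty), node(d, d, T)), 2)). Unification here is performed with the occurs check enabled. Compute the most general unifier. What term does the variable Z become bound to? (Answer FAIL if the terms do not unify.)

Decompose tup/3: node(L, b, unit) = Z,  node(unit, 2, T) = node(unit, 2, unit),  tup(L, U, 2) = tup(tup(U, 2, U), tup(b, leaf(empty), node(d, d, T)), 2).
Bind Z := node(L, b, unit); no other remaining equation mentions Z.
Decompose node/3: unit = unit,  2 = 2,  T = unit.
Delete trivial equation unit = unit.
Delete trivial equation 2 = 2.
Bind T := unit; substituting into the remaining equation gives: tup(L, U, 2) = tup(tup(U, 2, U), tup(b, leaf(empty), node(d, d, unit)), 2).
Decompose tup/3: L = tup(U, 2, U),  U = tup(b, leaf(empty), node(d, d, unit)),  2 = 2.
Bind L := tup(U, 2, U); no other remaining equation mentions L. Substituting into the earlier binding gives Z := node(tup(U, 2, U), b, unit).
Bind U := tup(b, leaf(empty), node(d, d, unit)); no other remaining equation mentions U. Substituting into the earlier bindings gives Z := node(tup(tup(b, leaf(empty), node(d, d, unit)), 2, tup(b, leaf(empty), node(d, d, unit))), b, unit), L := tup(tup(b, leaf(empty), node(d, d, unit)), 2, tup(b, leaf(empty), node(d, d, unit))).
Delete trivial equation 2 = 2.
MGU = { Z ↦ node(tup(tup(b, leaf(empty), node(d, d, unit)), 2, tup(b, leaf(empty), node(d, d, unit))), b, unit), T ↦ unit, L ↦ tup(tup(b, leaf(empty), node(d, d, unit)), 2, tup(b, leaf(empty), node(d, d, unit))), U ↦ tup(b, leaf(empty), node(d, d, unit)) }, so Z ↦ node(tup(tup(b, leaf(empty), node(d, d, unit)), 2, tup(b, leaf(empty), node(d, d, unit))), b, unit).

node(tup(tup(b, leaf(empty), node(d, d, unit)), 2, tup(b, leaf(empty), node(d, d, unit))), b, unit)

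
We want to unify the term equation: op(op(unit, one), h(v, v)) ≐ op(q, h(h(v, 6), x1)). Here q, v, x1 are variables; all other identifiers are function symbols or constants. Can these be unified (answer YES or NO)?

Decompose op/2: op(unit, one) ≐ q,  h(v, v) ≐ h(h(v, 6), x1).
Bind q := op(unit, one); no other remaining equation mentions q.
Decompose h/2: v ≐ h(v, 6),  v ≐ x1.
Occurs check fails: v occurs in h(v, 6); the equation v ≐ h(v, 6) has no finite solution.

NO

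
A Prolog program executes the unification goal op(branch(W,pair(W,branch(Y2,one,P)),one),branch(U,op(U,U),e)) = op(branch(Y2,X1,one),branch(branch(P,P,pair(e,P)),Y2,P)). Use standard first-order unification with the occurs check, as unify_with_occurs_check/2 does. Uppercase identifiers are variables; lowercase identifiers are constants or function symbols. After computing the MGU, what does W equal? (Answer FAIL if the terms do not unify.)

op(branch(e,e,pair(e,e)),branch(e,e,pair(e,e)))

Decompose op/2: branch(W,pair(W,branch(Y2,one,P)),one) = branch(Y2,X1,one),  branch(U,op(U,U),e) = branch(branch(P,P,pair(e,P)),Y2,P).
Decompose branch/3: W = Y2,  pair(W,branch(Y2,one,P)) = X1,  one = one.
Bind W := Y2; substituting into the one remaining equation that mentions W gives: pair(Y2,branch(Y2,one,P)) = X1.
Bind X1 := pair(Y2,branch(Y2,one,P)); no other remaining equation mentions X1.
Delete trivial equation one = one.
Decompose branch/3: U = branch(P,P,pair(e,P)),  op(U,U) = Y2,  e = P.
Bind U := branch(P,P,pair(e,P)); substituting into the one remaining equation that mentions U gives: op(branch(P,P,pair(e,P)),branch(P,P,pair(e,P))) = Y2.
Bind Y2 := op(branch(P,P,pair(e,P)),branch(P,P,pair(e,P))); no other remaining equation mentions Y2. Substituting into the earlier bindings gives W := op(branch(P,P,pair(e,P)),branch(P,P,pair(e,P))), X1 := pair(op(branch(P,P,pair(e,P)),branch(P,P,pair(e,P))),branch(op(branch(P,P,pair(e,P)),branch(P,P,pair(e,P))),one,P)).
Bind P := e. Substituting into the earlier bindings gives W := op(branch(e,e,pair(e,e)),branch(e,e,pair(e,e))), X1 := pair(op(branch(e,e,pair(e,e)),branch(e,e,pair(e,e))),branch(op(branch(e,e,pair(e,e)),branch(e,e,pair(e,e))),one,e)), U := branch(e,e,pair(e,e)), Y2 := op(branch(e,e,pair(e,e)),branch(e,e,pair(e,e))).
MGU = { W -> op(branch(e,e,pair(e,e)),branch(e,e,pair(e,e))), X1 -> pair(op(branch(e,e,pair(e,e)),branch(e,e,pair(e,e))),branch(op(branch(e,e,pair(e,e)),branch(e,e,pair(e,e))),one,e)), U -> branch(e,e,pair(e,e)), Y2 -> op(branch(e,e,pair(e,e)),branch(e,e,pair(e,e))), P -> e }, so W -> op(branch(e,e,pair(e,e)),branch(e,e,pair(e,e))).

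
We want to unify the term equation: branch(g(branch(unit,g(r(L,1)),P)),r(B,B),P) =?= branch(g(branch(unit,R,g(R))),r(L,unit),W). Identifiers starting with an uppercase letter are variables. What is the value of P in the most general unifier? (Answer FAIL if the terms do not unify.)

Decompose branch/3: g(branch(unit,g(r(L,1)),P)) =?= g(branch(unit,R,g(R))),  r(B,B) =?= r(L,unit),  P =?= W.
Decompose g/1: branch(unit,g(r(L,1)),P) =?= branch(unit,R,g(R)).
Decompose branch/3: unit =?= unit,  g(r(L,1)) =?= R,  P =?= g(R).
Delete trivial equation unit =?= unit.
Bind R := g(r(L,1)); substituting into the one remaining equation that mentions R gives: P =?= g(g(r(L,1))).
Bind P := g(g(r(L,1))); substituting into the one remaining equation that mentions P gives: g(g(r(L,1))) =?= W.
Decompose r/2: B =?= L,  B =?= unit.
Bind B := L; substituting into the one remaining equation that mentions B gives: L =?= unit.
Bind L := unit; substituting into the remaining equation gives: g(g(r(unit,1))) =?= W. Substituting into the earlier bindings gives R := g(r(unit,1)), P := g(g(r(unit,1))), B := unit.
Bind W := g(g(r(unit,1))).
MGU = { R := g(r(unit,1)), P := g(g(r(unit,1))), B := unit, L := unit, W := g(g(r(unit,1))) }, so P := g(g(r(unit,1))).

g(g(r(unit,1)))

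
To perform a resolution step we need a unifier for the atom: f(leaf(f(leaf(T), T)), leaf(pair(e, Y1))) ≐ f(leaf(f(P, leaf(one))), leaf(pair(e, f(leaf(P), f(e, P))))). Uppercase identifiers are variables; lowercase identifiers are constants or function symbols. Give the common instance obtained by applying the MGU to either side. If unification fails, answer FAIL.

f(leaf(f(leaf(leaf(one)), leaf(one))), leaf(pair(e, f(leaf(leaf(leaf(one))), f(e, leaf(leaf(one)))))))

Decompose f/2: leaf(f(leaf(T), T)) ≐ leaf(f(P, leaf(one))),  leaf(pair(e, Y1)) ≐ leaf(pair(e, f(leaf(P), f(e, P)))).
Decompose leaf/1: f(leaf(T), T) ≐ f(P, leaf(one)).
Decompose f/2: leaf(T) ≐ P,  T ≐ leaf(one).
Bind P := leaf(T); substituting into the one remaining equation that mentions P gives: leaf(pair(e, Y1)) ≐ leaf(pair(e, f(leaf(leaf(T)), f(e, leaf(T))))).
Bind T := leaf(one); substituting into the remaining equation gives: leaf(pair(e, Y1)) ≐ leaf(pair(e, f(leaf(leaf(leaf(one))), f(e, leaf(leaf(one)))))). Substituting into the earlier binding gives P := leaf(leaf(one)).
Decompose leaf/1: pair(e, Y1) ≐ pair(e, f(leaf(leaf(leaf(one))), f(e, leaf(leaf(one))))).
Decompose pair/2: e ≐ e,  Y1 ≐ f(leaf(leaf(leaf(one))), f(e, leaf(leaf(one)))).
Delete trivial equation e ≐ e.
Bind Y1 := f(leaf(leaf(leaf(one))), f(e, leaf(leaf(one)))).
Applying the MGU to either side gives f(leaf(f(leaf(leaf(one)), leaf(one))), leaf(pair(e, f(leaf(leaf(leaf(one))), f(e, leaf(leaf(one))))))).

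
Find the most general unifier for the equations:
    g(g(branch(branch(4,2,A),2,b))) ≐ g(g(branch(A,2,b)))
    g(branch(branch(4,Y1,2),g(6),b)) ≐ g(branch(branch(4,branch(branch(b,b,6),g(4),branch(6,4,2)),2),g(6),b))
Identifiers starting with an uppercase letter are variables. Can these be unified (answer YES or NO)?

NO

Decompose g/1: g(branch(branch(4,2,A),2,b)) ≐ g(branch(A,2,b)).
Decompose g/1: branch(branch(4,2,A),2,b) ≐ branch(A,2,b).
Decompose branch/3: branch(4,2,A) ≐ A,  2 ≐ 2,  b ≐ b.
Occurs check fails: A occurs in branch(4,2,A); the equation A ≐ branch(4,2,A) has no finite solution.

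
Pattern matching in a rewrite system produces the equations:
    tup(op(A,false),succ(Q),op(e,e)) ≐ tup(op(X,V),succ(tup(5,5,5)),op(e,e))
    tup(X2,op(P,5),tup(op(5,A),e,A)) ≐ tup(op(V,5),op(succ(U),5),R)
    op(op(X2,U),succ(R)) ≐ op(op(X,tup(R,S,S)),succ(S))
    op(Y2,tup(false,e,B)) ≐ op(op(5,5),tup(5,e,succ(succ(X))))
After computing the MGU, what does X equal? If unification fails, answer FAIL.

Decompose tup/3: op(A,false) ≐ op(X,V),  succ(Q) ≐ succ(tup(5,5,5)),  op(e,e) ≐ op(e,e).
Decompose op/2: A ≐ X,  false ≐ V.
Bind A := X; substituting into the one remaining equation that mentions A gives: tup(X2,op(P,5),tup(op(5,X),e,X)) ≐ tup(op(V,5),op(succ(U),5),R).
Bind V := false; substituting into the one remaining equation that mentions V gives: tup(X2,op(P,5),tup(op(5,X),e,X)) ≐ tup(op(false,5),op(succ(U),5),R).
Decompose succ/1: Q ≐ tup(5,5,5).
Bind Q := tup(5,5,5); no other remaining equation mentions Q.
Delete trivial equation op(e,e) ≐ op(e,e).
Decompose tup/3: X2 ≐ op(false,5),  op(P,5) ≐ op(succ(U),5),  tup(op(5,X),e,X) ≐ R.
Bind X2 := op(false,5); substituting into the one remaining equation that mentions X2 gives: op(op(op(false,5),U),succ(R)) ≐ op(op(X,tup(R,S,S)),succ(S)).
Decompose op/2: P ≐ succ(U),  5 ≐ 5.
Bind P := succ(U); no other remaining equation mentions P.
Delete trivial equation 5 ≐ 5.
Bind R := tup(op(5,X),e,X); substituting into the one remaining equation that mentions R gives: op(op(op(false,5),U),succ(tup(op(5,X),e,X))) ≐ op(op(X,tup(tup(op(5,X),e,X),S,S)),succ(S)).
Decompose op/2: op(op(false,5),U) ≐ op(X,tup(tup(op(5,X),e,X),S,S)),  succ(tup(op(5,X),e,X)) ≐ succ(S).
Decompose op/2: op(false,5) ≐ X,  U ≐ tup(tup(op(5,X),e,X),S,S).
Bind X := op(false,5); substituting into the remaining equations gives: U ≐ tup(tup(op(5,op(false,5)),e,op(false,5)),S,S),  succ(tup(op(5,op(false,5)),e,op(false,5))) ≐ succ(S),  op(Y2,tup(false,e,B)) ≐ op(op(5,5),tup(5,e,succ(succ(op(false,5))))). Substituting into the earlier bindings gives A := op(false,5), R := tup(op(5,op(false,5)),e,op(false,5)).
Bind U := tup(tup(op(5,op(false,5)),e,op(false,5)),S,S); no other remaining equation mentions U. Substituting into the earlier binding gives P := succ(tup(tup(op(5,op(false,5)),e,op(false,5)),S,S)).
Decompose succ/1: tup(op(5,op(false,5)),e,op(false,5)) ≐ S.
Bind S := tup(op(5,op(false,5)),e,op(false,5)); no other remaining equation mentions S. Substituting into the earlier bindings gives P := succ(tup(tup(op(5,op(false,5)),e,op(false,5)),tup(op(5,op(false,5)),e,op(false,5)),tup(op(5,op(false,5)),e,op(false,5)))), U := tup(tup(op(5,op(false,5)),e,op(false,5)),tup(op(5,op(false,5)),e,op(false,5)),tup(op(5,op(false,5)),e,op(false,5))).
Decompose op/2: Y2 ≐ op(5,5),  tup(false,e,B) ≐ tup(5,e,succ(succ(op(false,5)))).
Bind Y2 := op(5,5); no other remaining equation mentions Y2.
Decompose tup/3: false ≐ 5,  e ≐ e,  B ≐ succ(succ(op(false,5))).
Clash: constants false and 5 differ; no unifier exists.

FAIL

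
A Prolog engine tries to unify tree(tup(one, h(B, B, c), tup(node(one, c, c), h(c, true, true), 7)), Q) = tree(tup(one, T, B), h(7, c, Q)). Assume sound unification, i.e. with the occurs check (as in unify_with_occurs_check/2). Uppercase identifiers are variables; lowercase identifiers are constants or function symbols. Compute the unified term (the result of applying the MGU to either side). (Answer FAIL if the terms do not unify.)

Decompose tree/2: tup(one, h(B, B, c), tup(node(one, c, c), h(c, true, true), 7)) = tup(one, T, B),  Q = h(7, c, Q).
Decompose tup/3: one = one,  h(B, B, c) = T,  tup(node(one, c, c), h(c, true, true), 7) = B.
Delete trivial equation one = one.
Bind T := h(B, B, c); no other remaining equation mentions T.
Bind B := tup(node(one, c, c), h(c, true, true), 7); no other remaining equation mentions B. Substituting into the earlier binding gives T := h(tup(node(one, c, c), h(c, true, true), 7), tup(node(one, c, c), h(c, true, true), 7), c).
Occurs check fails: Q occurs in h(7, c, Q); the equation Q = h(7, c, Q) has no finite solution.

FAIL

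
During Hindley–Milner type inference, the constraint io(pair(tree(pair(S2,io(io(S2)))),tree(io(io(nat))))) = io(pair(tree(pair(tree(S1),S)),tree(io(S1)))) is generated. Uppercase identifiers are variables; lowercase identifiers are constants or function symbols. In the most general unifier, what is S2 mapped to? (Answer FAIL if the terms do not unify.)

tree(io(nat))

Decompose io/1: pair(tree(pair(S2,io(io(S2)))),tree(io(io(nat)))) = pair(tree(pair(tree(S1),S)),tree(io(S1))).
Decompose pair/2: tree(pair(S2,io(io(S2)))) = tree(pair(tree(S1),S)),  tree(io(io(nat))) = tree(io(S1)).
Decompose tree/1: pair(S2,io(io(S2))) = pair(tree(S1),S).
Decompose pair/2: S2 = tree(S1),  io(io(S2)) = S.
Bind S2 := tree(S1); substituting into the one remaining equation that mentions S2 gives: io(io(tree(S1))) = S.
Bind S := io(io(tree(S1))); no other remaining equation mentions S.
Decompose tree/1: io(io(nat)) = io(S1).
Decompose io/1: io(nat) = S1.
Bind S1 := io(nat). Substituting into the earlier bindings gives S2 := tree(io(nat)), S := io(io(tree(io(nat)))).
MGU = { S2 ↦ tree(io(nat)), S ↦ io(io(tree(io(nat)))), S1 ↦ io(nat) }, so S2 ↦ tree(io(nat)).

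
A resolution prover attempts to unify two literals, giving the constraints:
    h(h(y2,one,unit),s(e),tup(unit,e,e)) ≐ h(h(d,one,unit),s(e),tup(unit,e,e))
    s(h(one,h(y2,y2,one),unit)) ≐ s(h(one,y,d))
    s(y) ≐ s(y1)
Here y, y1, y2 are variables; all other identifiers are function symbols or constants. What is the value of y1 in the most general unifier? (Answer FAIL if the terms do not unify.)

Decompose h/3: h(y2,one,unit) ≐ h(d,one,unit),  s(e) ≐ s(e),  tup(unit,e,e) ≐ tup(unit,e,e).
Decompose h/3: y2 ≐ d,  one ≐ one,  unit ≐ unit.
Bind y2 := d; substituting into the one remaining equation that mentions y2 gives: s(h(one,h(d,d,one),unit)) ≐ s(h(one,y,d)).
Delete trivial equation one ≐ one.
Delete trivial equation unit ≐ unit.
Delete trivial equation s(e) ≐ s(e).
Delete trivial equation tup(unit,e,e) ≐ tup(unit,e,e).
Decompose s/1: h(one,h(d,d,one),unit) ≐ h(one,y,d).
Decompose h/3: one ≐ one,  h(d,d,one) ≐ y,  unit ≐ d.
Delete trivial equation one ≐ one.
Bind y := h(d,d,one); substituting into the one remaining equation that mentions y gives: s(h(d,d,one)) ≐ s(y1).
Clash: constants unit and d differ; no unifier exists.

FAIL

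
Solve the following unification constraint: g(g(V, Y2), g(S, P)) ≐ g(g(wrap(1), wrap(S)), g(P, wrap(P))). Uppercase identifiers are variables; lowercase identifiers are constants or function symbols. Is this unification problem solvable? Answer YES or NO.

Decompose g/2: g(V, Y2) ≐ g(wrap(1), wrap(S)),  g(S, P) ≐ g(P, wrap(P)).
Decompose g/2: V ≐ wrap(1),  Y2 ≐ wrap(S).
Bind V := wrap(1); no other remaining equation mentions V.
Bind Y2 := wrap(S); no other remaining equation mentions Y2.
Decompose g/2: S ≐ P,  P ≐ wrap(P).
Bind S := P; no other remaining equation mentions S. Substituting into the earlier binding gives Y2 := wrap(P).
Occurs check fails: P occurs in wrap(P); the equation P ≐ wrap(P) has no finite solution.

NO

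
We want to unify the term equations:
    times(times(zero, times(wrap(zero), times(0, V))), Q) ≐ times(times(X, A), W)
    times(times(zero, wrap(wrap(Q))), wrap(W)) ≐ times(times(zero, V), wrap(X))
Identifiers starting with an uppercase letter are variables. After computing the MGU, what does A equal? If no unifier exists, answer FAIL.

times(wrap(zero), times(0, wrap(wrap(zero))))

Decompose times/2: times(zero, times(wrap(zero), times(0, V))) ≐ times(X, A),  Q ≐ W.
Decompose times/2: zero ≐ X,  times(wrap(zero), times(0, V)) ≐ A.
Bind X := zero; substituting into the one remaining equation that mentions X gives: times(times(zero, wrap(wrap(Q))), wrap(W)) ≐ times(times(zero, V), wrap(zero)).
Bind A := times(wrap(zero), times(0, V)); no other remaining equation mentions A.
Bind Q := W; substituting into the remaining equation gives: times(times(zero, wrap(wrap(W))), wrap(W)) ≐ times(times(zero, V), wrap(zero)).
Decompose times/2: times(zero, wrap(wrap(W))) ≐ times(zero, V),  wrap(W) ≐ wrap(zero).
Decompose times/2: zero ≐ zero,  wrap(wrap(W)) ≐ V.
Delete trivial equation zero ≐ zero.
Bind V := wrap(wrap(W)); no other remaining equation mentions V. Substituting into the earlier binding gives A := times(wrap(zero), times(0, wrap(wrap(W)))).
Decompose wrap/1: W ≐ zero.
Bind W := zero. Substituting into the earlier bindings gives A := times(wrap(zero), times(0, wrap(wrap(zero)))), Q := zero, V := wrap(wrap(zero)).
MGU = { X ↦ zero, A ↦ times(wrap(zero), times(0, wrap(wrap(zero)))), Q ↦ zero, V ↦ wrap(wrap(zero)), W ↦ zero }, so A ↦ times(wrap(zero), times(0, wrap(wrap(zero)))).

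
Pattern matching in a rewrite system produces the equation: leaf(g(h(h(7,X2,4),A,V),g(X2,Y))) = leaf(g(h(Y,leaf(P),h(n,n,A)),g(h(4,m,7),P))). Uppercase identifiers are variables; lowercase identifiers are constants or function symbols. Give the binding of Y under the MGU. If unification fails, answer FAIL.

Decompose leaf/1: g(h(h(7,X2,4),A,V),g(X2,Y)) = g(h(Y,leaf(P),h(n,n,A)),g(h(4,m,7),P)).
Decompose g/2: h(h(7,X2,4),A,V) = h(Y,leaf(P),h(n,n,A)),  g(X2,Y) = g(h(4,m,7),P).
Decompose h/3: h(7,X2,4) = Y,  A = leaf(P),  V = h(n,n,A).
Bind Y := h(7,X2,4); substituting into the one remaining equation that mentions Y gives: g(X2,h(7,X2,4)) = g(h(4,m,7),P).
Bind A := leaf(P); substituting into the one remaining equation that mentions A gives: V = h(n,n,leaf(P)).
Bind V := h(n,n,leaf(P)); no other remaining equation mentions V.
Decompose g/2: X2 = h(4,m,7),  h(7,X2,4) = P.
Bind X2 := h(4,m,7); substituting into the remaining equation gives: h(7,h(4,m,7),4) = P. Substituting into the earlier binding gives Y := h(7,h(4,m,7),4).
Bind P := h(7,h(4,m,7),4). Substituting into the earlier bindings gives A := leaf(h(7,h(4,m,7),4)), V := h(n,n,leaf(h(7,h(4,m,7),4))).
MGU = { Y ↦ h(7,h(4,m,7),4), A ↦ leaf(h(7,h(4,m,7),4)), V ↦ h(n,n,leaf(h(7,h(4,m,7),4))), X2 ↦ h(4,m,7), P ↦ h(7,h(4,m,7),4) }, so Y ↦ h(7,h(4,m,7),4).

h(7,h(4,m,7),4)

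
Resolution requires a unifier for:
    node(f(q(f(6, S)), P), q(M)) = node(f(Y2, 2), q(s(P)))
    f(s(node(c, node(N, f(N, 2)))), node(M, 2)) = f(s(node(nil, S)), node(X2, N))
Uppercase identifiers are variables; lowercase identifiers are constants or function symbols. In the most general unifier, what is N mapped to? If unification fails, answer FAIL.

FAIL

Decompose node/2: f(q(f(6, S)), P) = f(Y2, 2),  q(M) = q(s(P)).
Decompose f/2: q(f(6, S)) = Y2,  P = 2.
Bind Y2 := q(f(6, S)); no other remaining equation mentions Y2.
Bind P := 2; substituting into the one remaining equation that mentions P gives: q(M) = q(s(2)).
Decompose q/1: M = s(2).
Bind M := s(2); substituting into the remaining equation gives: f(s(node(c, node(N, f(N, 2)))), node(s(2), 2)) = f(s(node(nil, S)), node(X2, N)).
Decompose f/2: s(node(c, node(N, f(N, 2)))) = s(node(nil, S)),  node(s(2), 2) = node(X2, N).
Decompose s/1: node(c, node(N, f(N, 2))) = node(nil, S).
Decompose node/2: c = nil,  node(N, f(N, 2)) = S.
Clash: constants c and nil differ; no unifier exists.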